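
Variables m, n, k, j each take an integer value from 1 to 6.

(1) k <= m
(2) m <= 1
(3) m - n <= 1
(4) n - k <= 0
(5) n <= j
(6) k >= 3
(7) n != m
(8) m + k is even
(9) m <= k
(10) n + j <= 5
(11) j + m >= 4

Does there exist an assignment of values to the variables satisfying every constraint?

From constraint 6: k ≥ 3. From constraints 1 and 2: k ≤ m and m ≤ 1, so k ≤ 1. But 1 < 3, so no value of k works.

Unsatisfiable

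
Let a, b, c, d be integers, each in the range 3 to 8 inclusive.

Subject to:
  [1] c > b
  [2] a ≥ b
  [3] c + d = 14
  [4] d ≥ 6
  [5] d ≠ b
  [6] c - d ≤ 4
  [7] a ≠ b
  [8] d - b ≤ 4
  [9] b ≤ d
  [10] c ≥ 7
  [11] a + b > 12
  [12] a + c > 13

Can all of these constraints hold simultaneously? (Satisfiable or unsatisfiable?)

Satisfiable

Take a = 8, b = 5, c = 8, d = 6. Then constraint 3: c + d = 14; constraint 6: c - d = 2; constraint 8: d - b = 1, and every other listed constraint is also met.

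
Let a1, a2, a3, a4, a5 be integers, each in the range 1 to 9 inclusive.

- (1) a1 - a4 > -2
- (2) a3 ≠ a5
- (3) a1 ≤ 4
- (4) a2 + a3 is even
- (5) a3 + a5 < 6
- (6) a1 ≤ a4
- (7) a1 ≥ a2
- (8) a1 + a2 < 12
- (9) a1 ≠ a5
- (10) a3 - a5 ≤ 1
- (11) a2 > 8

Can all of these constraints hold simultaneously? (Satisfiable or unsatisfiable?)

From constraint 11: a2 ≥ 9. From constraints 3 and 7: a2 ≤ a1 and a1 ≤ 4, so a2 ≤ 4. But 4 < 9, so no value of a2 works.

Unsatisfiable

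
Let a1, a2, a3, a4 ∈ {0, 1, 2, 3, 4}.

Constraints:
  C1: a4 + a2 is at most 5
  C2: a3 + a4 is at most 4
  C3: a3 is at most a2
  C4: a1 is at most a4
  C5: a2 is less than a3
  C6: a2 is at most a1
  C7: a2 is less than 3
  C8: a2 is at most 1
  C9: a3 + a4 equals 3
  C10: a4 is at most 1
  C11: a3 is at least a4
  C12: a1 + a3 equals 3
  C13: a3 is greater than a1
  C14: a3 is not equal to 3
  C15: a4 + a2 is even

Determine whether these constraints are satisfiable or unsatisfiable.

From constraints 4 and 10: a1 ≤ a4 ≤ 1. From constraints 3 and 8: a3 ≤ a2 ≤ 1. Hence a1 + a3 ≤ 2. But constraint 12 requires a1 + a3 = 3, and 3 > 2. Contradiction.

Unsatisfiable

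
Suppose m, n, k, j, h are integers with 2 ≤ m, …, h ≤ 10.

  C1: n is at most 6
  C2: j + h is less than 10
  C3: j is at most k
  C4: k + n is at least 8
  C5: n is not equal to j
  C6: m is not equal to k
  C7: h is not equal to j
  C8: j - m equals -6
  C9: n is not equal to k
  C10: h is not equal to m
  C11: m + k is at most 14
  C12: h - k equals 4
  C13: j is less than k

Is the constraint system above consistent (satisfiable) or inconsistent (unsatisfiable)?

Satisfiable

Try m = 8, n = 6, k = 3, j = 2, h = 7.
Check constraint 2: j + h = 9; constraint 4: k + n = 9. The remaining constraints are straightforward to verify.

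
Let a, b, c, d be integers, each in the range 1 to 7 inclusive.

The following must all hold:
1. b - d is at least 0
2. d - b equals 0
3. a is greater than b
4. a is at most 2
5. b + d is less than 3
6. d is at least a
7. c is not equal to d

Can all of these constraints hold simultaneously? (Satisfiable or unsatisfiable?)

Constraints 1, 3, and 6 give b < a, a ≤ d, d ≤ b. Chaining: b < a ≤ d ≤ b, which forces b < b — impossible.

Unsatisfiable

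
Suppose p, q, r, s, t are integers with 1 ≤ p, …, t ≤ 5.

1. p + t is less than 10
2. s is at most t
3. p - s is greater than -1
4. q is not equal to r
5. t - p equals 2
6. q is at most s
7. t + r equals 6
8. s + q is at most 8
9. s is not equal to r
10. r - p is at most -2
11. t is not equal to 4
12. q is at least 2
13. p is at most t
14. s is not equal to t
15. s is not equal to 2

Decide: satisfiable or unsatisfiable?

Satisfiable

Setting (p, q, r, s, t) = (3, 2, 1, 3, 5) satisfies everything: constraint 1: p + t = 8; constraint 3: p - s = 0, and the others follow.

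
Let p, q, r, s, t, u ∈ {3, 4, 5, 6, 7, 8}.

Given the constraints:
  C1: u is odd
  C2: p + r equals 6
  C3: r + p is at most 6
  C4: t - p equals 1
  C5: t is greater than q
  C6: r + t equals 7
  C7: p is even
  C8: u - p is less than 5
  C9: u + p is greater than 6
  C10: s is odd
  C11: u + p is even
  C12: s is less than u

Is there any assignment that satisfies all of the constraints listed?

Constraint 1 makes u odd and constraint 7 makes p even, so u + p must be odd. Constraint 11 says u + p is even — contradiction.

Unsatisfiable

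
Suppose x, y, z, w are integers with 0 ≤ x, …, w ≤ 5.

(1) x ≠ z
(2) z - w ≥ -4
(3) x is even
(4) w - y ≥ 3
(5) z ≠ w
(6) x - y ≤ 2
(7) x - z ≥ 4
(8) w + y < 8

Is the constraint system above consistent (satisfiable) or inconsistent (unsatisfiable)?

Unsatisfiable

Constraints 2, 4, 6, and 7 give z − w ≥ -4, w − y ≥ 3, y − x ≥ -2, x − z ≥ 4.
Adding all 4 inequalities: the left sides telescope to 0, and the right sides sum to (-4) + 3 + (-2) + 4 = 1. So 0 ≥ 1, which is false.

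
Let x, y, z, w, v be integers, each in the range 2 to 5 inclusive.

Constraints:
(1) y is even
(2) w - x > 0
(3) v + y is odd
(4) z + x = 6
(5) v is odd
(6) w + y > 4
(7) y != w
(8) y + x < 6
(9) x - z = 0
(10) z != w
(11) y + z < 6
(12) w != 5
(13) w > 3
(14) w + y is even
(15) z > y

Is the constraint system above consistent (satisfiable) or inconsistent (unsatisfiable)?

The assignment x = 3, y = 2, z = 3, w = 4, v = 3 works:
  constraint 2 holds since w - x = 1.
  constraint 4 holds since z + x = 6.
The rest check out directly.

Satisfiable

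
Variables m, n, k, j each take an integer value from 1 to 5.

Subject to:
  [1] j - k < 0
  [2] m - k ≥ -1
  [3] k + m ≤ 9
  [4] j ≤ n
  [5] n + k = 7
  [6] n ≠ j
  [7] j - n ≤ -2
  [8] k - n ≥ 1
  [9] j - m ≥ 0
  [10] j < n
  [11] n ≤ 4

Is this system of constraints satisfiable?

Unsatisfiable

Constraints 2, 7, 8, and 9 give m − k ≥ -1, k − n ≥ 1, n − j ≥ 2, j − m ≥ 0.
Adding all 4 inequalities: the left sides telescope to 0, and the right sides sum to (-1) + 1 + 2 + 0 = 2. So 0 ≥ 2, which is false.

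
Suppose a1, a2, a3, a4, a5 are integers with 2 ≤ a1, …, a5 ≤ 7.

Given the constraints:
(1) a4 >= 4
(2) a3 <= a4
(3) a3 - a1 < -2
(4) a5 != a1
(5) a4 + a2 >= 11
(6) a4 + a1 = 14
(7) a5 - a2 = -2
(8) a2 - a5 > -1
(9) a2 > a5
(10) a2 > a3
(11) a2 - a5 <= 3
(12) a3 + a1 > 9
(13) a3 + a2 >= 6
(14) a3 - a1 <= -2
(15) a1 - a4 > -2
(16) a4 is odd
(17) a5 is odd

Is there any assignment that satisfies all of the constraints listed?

Satisfiable

Take a1 = 7, a2 = 5, a3 = 4, a4 = 7, a5 = 3. Then constraint 3: a3 - a1 = -3; constraint 5: a4 + a2 = 12, and every other listed constraint is also met.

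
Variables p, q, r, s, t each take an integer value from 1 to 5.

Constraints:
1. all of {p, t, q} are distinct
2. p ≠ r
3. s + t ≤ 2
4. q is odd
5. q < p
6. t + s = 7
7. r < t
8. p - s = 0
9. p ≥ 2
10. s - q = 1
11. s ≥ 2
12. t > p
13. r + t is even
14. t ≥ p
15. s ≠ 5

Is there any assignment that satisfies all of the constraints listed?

From constraint 11: s ≥ 2. From constraints 9 and 14: t ≥ p ≥ 2. Hence s + t ≥ 4. But constraint 3 requires s + t ≤ 2, and 2 < 4. Contradiction.

Unsatisfiable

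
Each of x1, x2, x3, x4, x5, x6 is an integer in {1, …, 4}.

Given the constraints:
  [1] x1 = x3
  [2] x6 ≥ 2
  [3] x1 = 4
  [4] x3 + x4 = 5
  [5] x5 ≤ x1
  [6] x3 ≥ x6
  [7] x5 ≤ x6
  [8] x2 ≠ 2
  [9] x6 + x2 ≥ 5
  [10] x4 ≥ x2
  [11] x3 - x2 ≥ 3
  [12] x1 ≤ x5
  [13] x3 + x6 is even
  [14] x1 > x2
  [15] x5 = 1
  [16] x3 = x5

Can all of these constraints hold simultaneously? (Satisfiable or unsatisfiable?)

Unsatisfiable

Constraint 3 fixes x1 = 4 and constraint 15 fixes x5 = 1. Constraints 1 and 16 give x1 = x3 = x5, so x1 = x5. But 4 ≠ 1 — contradiction.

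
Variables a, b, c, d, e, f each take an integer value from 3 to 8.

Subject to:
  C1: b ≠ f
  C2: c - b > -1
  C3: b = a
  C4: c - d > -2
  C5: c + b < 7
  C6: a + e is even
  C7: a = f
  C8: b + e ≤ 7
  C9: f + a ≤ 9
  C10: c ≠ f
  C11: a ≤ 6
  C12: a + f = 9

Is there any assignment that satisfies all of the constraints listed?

From constraints 3 and 7, b = a = f, so b = f. But constraint 1 says b ≠ f. Contradiction.

Unsatisfiable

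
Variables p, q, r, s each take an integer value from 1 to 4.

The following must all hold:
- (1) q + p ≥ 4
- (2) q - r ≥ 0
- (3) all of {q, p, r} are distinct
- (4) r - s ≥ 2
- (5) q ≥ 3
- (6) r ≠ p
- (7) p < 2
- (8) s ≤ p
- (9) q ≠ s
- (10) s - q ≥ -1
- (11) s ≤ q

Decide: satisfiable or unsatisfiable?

Constraints 2, 4, and 10 give q − r ≥ 0, r − s ≥ 2, s − q ≥ -1.
Adding all 3 inequalities: the left sides telescope to 0, and the right sides sum to 0 + 2 + (-1) = 1. So 0 ≥ 1, which is false.

Unsatisfiable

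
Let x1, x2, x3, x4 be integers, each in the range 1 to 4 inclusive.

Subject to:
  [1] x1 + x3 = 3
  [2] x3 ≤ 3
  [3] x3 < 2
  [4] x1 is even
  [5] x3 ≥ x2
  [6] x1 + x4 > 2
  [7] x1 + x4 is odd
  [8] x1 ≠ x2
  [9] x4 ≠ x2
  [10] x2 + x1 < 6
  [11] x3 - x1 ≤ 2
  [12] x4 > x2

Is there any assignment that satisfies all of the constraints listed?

Satisfiable

Try x1 = 2, x2 = 1, x3 = 1, x4 = 3.
Check constraint 1: x1 + x3 = 3; constraint 6: x1 + x4 = 5; constraint 10: x2 + x1 = 3. The remaining constraints are straightforward to verify.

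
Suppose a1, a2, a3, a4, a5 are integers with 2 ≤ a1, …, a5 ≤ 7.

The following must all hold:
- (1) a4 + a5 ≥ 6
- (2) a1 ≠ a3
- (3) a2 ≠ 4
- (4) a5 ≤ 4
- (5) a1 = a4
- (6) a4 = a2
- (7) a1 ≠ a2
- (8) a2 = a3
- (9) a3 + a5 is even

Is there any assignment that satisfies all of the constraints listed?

Unsatisfiable

From constraints 5, 6, and 8, a1 = a4 = a2 = a3, so a1 = a3. But constraint 2 says a1 ≠ a3. Contradiction.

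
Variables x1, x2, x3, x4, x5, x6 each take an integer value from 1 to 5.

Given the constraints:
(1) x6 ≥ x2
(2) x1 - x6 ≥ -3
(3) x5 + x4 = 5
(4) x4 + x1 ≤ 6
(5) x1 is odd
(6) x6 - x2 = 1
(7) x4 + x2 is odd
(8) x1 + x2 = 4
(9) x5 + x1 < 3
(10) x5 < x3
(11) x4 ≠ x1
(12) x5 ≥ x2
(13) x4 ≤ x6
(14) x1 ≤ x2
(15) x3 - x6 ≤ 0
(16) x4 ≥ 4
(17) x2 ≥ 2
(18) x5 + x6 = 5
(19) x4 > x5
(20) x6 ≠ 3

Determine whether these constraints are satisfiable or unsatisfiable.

Unsatisfiable

From constraints 12 and 17: x5 ≥ x2 ≥ 2. From constraints 13 and 16: x6 ≥ x4 ≥ 4. Hence x5 + x6 ≥ 6. But constraint 18 requires x5 + x6 = 5, and 5 < 6. Contradiction.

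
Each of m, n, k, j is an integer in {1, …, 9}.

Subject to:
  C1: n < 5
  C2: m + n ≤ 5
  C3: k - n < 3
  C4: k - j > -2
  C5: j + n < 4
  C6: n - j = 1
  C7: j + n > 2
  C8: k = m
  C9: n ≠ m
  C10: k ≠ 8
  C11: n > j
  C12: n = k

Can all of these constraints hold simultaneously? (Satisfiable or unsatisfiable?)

From constraints 8 and 12, n = k = m, so n = m. But constraint 9 says n ≠ m. Contradiction.

Unsatisfiable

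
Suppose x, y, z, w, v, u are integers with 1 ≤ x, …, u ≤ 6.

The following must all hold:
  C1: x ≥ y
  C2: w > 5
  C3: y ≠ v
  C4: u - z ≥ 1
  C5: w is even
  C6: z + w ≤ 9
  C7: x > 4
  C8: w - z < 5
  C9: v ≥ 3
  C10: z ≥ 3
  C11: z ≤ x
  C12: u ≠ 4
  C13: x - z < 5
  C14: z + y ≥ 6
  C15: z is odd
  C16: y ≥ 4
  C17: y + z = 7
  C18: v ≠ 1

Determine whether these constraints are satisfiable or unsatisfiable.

Setting (x, y, z, w, v, u) = (6, 4, 3, 6, 5, 5) satisfies everything: constraint 4: u - z = 2; constraint 6: z + w = 9; constraint 8: w - z = 3, and the others follow.

Satisfiable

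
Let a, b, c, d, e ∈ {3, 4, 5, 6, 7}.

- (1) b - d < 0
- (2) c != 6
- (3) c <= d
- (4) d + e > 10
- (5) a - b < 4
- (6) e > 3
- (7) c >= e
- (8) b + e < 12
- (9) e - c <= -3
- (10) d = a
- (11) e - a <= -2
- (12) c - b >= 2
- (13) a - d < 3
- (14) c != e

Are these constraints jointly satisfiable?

Satisfiable

The assignment a = 7, b = 5, c = 7, d = 7, e = 4 works:
  constraint 1 holds since b - d = -2.
  constraint 4 holds since d + e = 11.
The rest check out directly.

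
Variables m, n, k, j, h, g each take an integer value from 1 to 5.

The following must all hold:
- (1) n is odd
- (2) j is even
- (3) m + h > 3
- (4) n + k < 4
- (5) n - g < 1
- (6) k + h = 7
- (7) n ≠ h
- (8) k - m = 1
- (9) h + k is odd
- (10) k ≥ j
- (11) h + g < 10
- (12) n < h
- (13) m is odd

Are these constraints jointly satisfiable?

Satisfiable

One satisfying assignment is m = 1, n = 1, k = 2, j = 2, h = 5, g = 2.
For the less obvious constraints — constraint 3: m + h = 6; constraint 4: n + k = 3 — and the others hold by inspection.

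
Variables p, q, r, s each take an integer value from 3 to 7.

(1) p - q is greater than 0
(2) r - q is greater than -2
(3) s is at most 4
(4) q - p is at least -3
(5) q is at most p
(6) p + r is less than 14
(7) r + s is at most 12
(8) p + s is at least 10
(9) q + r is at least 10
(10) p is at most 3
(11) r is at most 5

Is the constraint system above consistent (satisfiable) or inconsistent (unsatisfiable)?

From constraints 5 and 10: q ≤ p ≤ 3. From constraint 11: r ≤ 5. Hence q + r ≤ 8. But constraint 9 requires q + r ≥ 10, and 10 > 8. Contradiction.

Unsatisfiable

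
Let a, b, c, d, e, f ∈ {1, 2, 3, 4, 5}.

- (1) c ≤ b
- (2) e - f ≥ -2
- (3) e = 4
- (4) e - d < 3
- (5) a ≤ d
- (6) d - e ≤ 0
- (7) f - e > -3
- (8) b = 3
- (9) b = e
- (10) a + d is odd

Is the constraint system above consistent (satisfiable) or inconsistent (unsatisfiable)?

Constraint 8 fixes b = 3 and constraint 3 fixes e = 4, but constraint 9 requires b = e. Since 3 ≠ 4, contradiction.

Unsatisfiable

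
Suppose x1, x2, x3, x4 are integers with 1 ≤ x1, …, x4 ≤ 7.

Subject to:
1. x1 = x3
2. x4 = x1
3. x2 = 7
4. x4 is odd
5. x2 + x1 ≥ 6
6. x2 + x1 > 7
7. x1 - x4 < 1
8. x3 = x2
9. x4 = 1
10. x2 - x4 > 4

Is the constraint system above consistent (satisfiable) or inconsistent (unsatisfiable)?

Unsatisfiable

Constraint 9 fixes x4 = 1 and constraint 3 fixes x2 = 7. Constraints 1, 2, and 8 give x4 = x1 = x3 = x2, so x4 = x2. But 1 ≠ 7 — contradiction.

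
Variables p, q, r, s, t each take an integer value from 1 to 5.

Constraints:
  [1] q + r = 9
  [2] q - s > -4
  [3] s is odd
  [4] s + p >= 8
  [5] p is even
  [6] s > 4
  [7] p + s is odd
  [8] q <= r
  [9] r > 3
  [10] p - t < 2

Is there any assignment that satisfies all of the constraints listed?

Satisfiable

Try p = 4, q = 4, r = 5, s = 5, t = 5.
Check constraint 1: q + r = 9; constraint 2: q - s = -1; constraint 4: s + p = 9. The remaining constraints are straightforward to verify.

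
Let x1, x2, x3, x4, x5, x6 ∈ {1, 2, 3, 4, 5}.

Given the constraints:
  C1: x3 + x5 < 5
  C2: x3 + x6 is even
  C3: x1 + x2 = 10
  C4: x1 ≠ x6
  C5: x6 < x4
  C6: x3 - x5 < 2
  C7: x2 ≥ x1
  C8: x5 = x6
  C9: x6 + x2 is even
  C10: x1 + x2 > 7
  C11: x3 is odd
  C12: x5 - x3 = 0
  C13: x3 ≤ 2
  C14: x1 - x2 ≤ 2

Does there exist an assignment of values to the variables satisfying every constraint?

Satisfiable

The assignment x1 = 5, x2 = 5, x3 = 1, x4 = 2, x5 = 1, x6 = 1 works:
  constraint 1 holds since x3 + x5 = 2.
  constraint 3 holds since x1 + x2 = 10.
The rest check out directly.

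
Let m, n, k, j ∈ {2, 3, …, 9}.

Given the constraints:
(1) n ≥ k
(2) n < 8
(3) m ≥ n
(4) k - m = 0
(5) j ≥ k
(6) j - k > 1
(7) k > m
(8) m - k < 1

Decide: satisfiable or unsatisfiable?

Unsatisfiable

Constraints 1, 3, and 7 give n ≤ m, m < k, k ≤ n. Chaining: n ≤ m < k ≤ n, which forces n < n — impossible.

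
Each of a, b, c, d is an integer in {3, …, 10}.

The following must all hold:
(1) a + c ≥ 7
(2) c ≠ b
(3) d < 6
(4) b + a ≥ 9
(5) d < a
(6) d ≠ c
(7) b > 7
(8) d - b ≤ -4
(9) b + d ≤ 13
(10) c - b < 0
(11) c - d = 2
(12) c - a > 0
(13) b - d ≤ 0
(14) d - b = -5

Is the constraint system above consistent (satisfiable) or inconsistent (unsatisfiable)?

Constraints 5, 10, 12, and 13 give b ≤ d, d < a, a < c, c < b. Chaining: b ≤ d < a < c < b, which forces b < b — impossible.

Unsatisfiable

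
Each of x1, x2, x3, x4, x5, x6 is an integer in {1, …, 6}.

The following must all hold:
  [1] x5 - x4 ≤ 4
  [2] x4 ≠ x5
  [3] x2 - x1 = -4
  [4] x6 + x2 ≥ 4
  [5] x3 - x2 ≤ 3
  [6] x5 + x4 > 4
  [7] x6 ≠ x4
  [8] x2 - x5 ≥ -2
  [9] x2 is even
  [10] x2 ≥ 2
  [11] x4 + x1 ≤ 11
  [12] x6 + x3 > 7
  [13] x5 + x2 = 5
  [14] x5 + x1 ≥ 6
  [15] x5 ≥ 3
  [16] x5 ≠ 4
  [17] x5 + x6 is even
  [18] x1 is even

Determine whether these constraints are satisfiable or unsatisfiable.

Satisfiable

Take x1 = 6, x2 = 2, x3 = 4, x4 = 2, x5 = 3, x6 = 5. Then constraint 1: x5 - x4 = 1; constraint 3: x2 - x1 = -4; constraint 4: x6 + x2 = 7, and every other listed constraint is also met.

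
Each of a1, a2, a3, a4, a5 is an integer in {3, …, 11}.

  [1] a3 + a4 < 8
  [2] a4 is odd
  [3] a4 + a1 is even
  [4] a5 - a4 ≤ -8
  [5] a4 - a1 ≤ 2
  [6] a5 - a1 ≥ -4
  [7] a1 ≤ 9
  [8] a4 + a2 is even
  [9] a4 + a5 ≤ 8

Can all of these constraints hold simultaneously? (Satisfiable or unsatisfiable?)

Constraints 4, 5, and 6 give a5 − a1 ≥ -4, a1 − a4 ≥ -2, a4 − a5 ≥ 8.
Adding all 3 inequalities: the left sides telescope to 0, and the right sides sum to (-4) + (-2) + 8 = 2. So 0 ≥ 2, which is false.

Unsatisfiable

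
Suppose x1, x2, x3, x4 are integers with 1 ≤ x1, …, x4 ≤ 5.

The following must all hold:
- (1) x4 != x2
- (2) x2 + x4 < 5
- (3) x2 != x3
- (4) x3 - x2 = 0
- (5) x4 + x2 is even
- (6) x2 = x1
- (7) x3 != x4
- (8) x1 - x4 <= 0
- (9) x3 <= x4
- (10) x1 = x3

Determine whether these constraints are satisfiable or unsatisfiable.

Unsatisfiable

From constraints 6 and 10, x2 = x1 = x3, so x2 = x3. But constraint 3 says x2 ≠ x3. Contradiction.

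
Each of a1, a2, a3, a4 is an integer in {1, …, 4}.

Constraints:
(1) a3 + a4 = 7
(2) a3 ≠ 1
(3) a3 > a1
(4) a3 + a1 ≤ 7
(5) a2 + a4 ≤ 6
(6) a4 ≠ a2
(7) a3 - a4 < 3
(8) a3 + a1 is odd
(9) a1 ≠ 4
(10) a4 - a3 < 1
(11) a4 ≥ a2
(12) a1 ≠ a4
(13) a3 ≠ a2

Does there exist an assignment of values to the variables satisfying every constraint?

Satisfiable

The assignment a1 = 1, a2 = 1, a3 = 4, a4 = 3 works:
  constraint 1 holds since a3 + a4 = 7.
  constraint 4 holds since a3 + a1 = 5.
  constraint 5 holds since a2 + a4 = 4.
The rest check out directly.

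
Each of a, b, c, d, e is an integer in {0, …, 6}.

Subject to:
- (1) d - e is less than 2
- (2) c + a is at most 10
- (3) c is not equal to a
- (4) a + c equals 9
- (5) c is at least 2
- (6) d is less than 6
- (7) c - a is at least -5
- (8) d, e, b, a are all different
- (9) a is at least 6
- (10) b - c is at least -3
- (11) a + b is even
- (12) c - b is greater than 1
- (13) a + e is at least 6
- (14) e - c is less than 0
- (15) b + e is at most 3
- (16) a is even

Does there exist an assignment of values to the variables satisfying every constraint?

Try a = 6, b = 0, c = 3, d = 2, e = 1.
Check constraint 1: d - e = 1; constraint 2: c + a = 9. The remaining constraints are straightforward to verify.

Satisfiable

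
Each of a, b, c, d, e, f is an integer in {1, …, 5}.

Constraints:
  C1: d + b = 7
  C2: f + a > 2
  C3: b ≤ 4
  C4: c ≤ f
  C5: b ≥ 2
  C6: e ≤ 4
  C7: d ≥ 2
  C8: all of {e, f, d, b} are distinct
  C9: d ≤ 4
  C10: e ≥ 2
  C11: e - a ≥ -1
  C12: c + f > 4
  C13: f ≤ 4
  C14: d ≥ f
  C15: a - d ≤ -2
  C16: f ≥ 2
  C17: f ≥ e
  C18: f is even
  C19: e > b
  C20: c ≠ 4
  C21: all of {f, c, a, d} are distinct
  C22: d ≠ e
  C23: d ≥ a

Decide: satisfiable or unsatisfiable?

Constraints 3, 5, 6, 7, 9, 10, 13, and 16 confine each of e, f, d, b to the 3 values {2, …, 4}.
Constraint 8 requires all 4 of them to be distinct, but only 3 values are available — impossible by the pigeonhole principle.

Unsatisfiable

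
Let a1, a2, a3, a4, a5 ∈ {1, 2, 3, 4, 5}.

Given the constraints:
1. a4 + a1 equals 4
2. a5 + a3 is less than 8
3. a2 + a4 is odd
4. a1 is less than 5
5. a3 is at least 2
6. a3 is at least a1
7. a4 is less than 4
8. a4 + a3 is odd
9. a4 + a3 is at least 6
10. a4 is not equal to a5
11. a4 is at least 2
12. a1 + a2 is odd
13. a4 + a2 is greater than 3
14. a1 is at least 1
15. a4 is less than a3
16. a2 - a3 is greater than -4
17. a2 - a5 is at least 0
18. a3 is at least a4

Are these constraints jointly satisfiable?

The assignment a1 = 2, a2 = 3, a3 = 5, a4 = 2, a5 = 1 works:
  constraint 1 holds since a4 + a1 = 4.
  constraint 2 holds since a5 + a3 = 6.
  constraint 9 holds since a4 + a3 = 7.
The rest check out directly.

Satisfiable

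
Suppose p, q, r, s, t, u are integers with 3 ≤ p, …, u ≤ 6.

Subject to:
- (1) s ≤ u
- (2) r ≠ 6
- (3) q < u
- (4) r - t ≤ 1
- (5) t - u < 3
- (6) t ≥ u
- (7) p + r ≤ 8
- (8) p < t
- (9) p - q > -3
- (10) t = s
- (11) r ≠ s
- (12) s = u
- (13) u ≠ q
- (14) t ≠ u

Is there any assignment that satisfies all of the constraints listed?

From constraints 10 and 12, t = s = u, so t = u. But constraint 14 says t ≠ u. Contradiction.

Unsatisfiable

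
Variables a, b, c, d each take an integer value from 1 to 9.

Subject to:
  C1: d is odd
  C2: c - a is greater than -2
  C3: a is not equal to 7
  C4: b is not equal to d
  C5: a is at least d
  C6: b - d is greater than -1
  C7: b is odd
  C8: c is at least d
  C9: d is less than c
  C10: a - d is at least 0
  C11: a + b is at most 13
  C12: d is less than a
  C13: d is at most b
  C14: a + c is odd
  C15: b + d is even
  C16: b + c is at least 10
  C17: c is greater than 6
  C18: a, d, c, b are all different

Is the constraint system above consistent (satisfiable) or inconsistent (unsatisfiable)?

Setting (a, b, c, d) = (6, 5, 7, 3) satisfies everything: constraint 2: c - a = 1; constraint 6: b - d = 2, and the others follow.

Satisfiable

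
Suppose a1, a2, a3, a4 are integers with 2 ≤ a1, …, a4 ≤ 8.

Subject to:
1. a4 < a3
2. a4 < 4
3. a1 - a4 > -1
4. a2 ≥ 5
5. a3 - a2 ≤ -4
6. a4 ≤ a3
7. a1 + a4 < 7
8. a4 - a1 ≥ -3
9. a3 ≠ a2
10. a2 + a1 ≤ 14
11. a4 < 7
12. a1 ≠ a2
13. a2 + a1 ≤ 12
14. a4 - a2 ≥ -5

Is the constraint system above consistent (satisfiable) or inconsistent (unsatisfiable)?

Satisfiable

The assignment a1 = 4, a2 = 7, a3 = 3, a4 = 2 works:
  constraint 3 holds since a1 - a4 = 2.
  constraint 5 holds since a3 - a2 = -4.
  constraint 7 holds since a1 + a4 = 6.
The rest check out directly.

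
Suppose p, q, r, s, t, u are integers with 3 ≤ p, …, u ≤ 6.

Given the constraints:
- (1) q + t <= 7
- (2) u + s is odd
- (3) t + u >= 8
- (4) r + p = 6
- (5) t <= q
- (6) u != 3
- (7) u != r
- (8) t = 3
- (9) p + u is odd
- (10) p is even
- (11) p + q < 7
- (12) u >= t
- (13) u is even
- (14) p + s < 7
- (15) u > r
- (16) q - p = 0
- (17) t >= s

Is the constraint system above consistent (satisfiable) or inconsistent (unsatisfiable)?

Constraint 10 makes p even and constraint 13 makes u even, so p + u must be even. Constraint 9 says p + u is odd — contradiction.

Unsatisfiable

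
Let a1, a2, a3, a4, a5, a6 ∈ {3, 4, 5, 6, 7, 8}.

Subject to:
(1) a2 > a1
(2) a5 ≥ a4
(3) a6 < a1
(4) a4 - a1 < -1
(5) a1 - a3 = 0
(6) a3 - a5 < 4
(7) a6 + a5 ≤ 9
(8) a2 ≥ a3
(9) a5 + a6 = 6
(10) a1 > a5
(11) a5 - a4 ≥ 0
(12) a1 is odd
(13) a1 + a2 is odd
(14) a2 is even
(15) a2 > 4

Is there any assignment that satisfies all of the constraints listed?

The assignment a1 = 5, a2 = 8, a3 = 5, a4 = 3, a5 = 3, a6 = 3 works:
  constraint 4 holds since a4 - a1 = -2.
  constraint 5 holds since a1 - a3 = 0.
  constraint 6 holds since a3 - a5 = 2.
The rest check out directly.

Satisfiable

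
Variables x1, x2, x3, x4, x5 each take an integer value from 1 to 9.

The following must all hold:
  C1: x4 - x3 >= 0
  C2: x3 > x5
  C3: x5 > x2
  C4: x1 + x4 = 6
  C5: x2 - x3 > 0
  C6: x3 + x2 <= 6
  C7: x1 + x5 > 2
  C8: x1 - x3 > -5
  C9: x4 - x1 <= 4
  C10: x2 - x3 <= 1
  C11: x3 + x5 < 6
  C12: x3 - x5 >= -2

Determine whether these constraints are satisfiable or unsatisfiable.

Constraints 2, 3, and 5 give x5 < x3, x3 < x2, x2 < x5. Chaining: x5 < x3 < x2 < x5, which forces x5 < x5 — impossible.

Unsatisfiable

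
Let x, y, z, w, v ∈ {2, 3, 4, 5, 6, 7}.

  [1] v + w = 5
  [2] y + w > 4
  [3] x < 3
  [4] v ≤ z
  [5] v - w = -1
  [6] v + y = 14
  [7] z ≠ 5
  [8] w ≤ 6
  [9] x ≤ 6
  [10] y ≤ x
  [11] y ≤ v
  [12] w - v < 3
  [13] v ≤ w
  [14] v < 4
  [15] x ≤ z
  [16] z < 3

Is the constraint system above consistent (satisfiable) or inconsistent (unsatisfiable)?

From constraints 8 and 13: v ≤ w ≤ 6. From constraints 9 and 10: y ≤ x ≤ 6. Hence v + y ≤ 12. But constraint 6 requires v + y = 14, and 14 > 12. Contradiction.

Unsatisfiable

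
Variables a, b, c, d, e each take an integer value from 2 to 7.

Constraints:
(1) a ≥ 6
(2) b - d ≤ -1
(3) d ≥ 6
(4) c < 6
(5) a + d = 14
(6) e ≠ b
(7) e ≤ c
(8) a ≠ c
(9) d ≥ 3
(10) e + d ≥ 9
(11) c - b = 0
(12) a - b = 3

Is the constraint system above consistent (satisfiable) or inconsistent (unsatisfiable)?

Satisfiable

Try a = 7, b = 4, c = 4, d = 7, e = 3.
Check constraint 2: b - d = -3; constraint 5: a + d = 14. The remaining constraints are straightforward to verify.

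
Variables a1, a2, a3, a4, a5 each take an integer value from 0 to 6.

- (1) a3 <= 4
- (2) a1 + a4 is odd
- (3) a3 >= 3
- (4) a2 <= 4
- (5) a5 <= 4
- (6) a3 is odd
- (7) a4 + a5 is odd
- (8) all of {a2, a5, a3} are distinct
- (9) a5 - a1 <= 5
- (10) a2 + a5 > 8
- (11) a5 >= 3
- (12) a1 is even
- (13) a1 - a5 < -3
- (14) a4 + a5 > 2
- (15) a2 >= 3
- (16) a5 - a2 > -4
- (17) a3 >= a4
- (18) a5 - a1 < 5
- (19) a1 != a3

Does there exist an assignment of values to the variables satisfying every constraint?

Constraints 1, 3, 4, 5, 11, and 15 confine each of a2, a5, a3 to the 2 values {3, 4}.
Constraint 8 requires all 3 of them to be distinct, but only 2 values are available — impossible by the pigeonhole principle.

Unsatisfiable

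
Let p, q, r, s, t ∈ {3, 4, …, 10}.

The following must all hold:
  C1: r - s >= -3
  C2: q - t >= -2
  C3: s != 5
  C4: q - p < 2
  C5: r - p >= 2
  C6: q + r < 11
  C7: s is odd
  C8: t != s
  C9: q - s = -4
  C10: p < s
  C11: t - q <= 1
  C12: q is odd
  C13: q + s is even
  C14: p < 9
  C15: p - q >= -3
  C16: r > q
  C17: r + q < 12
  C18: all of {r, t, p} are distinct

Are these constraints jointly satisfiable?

Satisfiable

Take p = 3, q = 3, r = 6, s = 7, t = 4. Then constraint 1: r - s = -1; constraint 2: q - t = -1; constraint 4: q - p = 0, and every other listed constraint is also met.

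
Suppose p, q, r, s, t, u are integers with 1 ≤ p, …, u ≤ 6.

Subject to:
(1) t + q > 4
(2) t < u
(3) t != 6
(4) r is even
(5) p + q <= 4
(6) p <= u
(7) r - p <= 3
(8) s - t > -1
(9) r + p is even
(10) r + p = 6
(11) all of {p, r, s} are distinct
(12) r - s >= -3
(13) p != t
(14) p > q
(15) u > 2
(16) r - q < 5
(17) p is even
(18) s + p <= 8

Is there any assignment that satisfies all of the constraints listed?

Satisfiable

The assignment p = 2, q = 1, r = 4, s = 6, t = 4, u = 6 works:
  constraint 1 holds since t + q = 5.
  constraint 5 holds since p + q = 3.
The rest check out directly.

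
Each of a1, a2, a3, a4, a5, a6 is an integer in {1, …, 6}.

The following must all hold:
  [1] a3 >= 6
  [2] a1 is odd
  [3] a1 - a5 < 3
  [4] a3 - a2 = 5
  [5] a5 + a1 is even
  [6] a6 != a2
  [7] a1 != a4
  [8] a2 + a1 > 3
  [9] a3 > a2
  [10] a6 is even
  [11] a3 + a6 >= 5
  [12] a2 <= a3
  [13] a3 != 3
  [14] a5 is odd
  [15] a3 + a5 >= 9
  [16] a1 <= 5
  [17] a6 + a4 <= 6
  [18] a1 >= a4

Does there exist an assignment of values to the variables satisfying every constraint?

Satisfiable

The assignment a1 = 3, a2 = 1, a3 = 6, a4 = 1, a5 = 3, a6 = 2 works:
  constraint 3 holds since a1 - a5 = 0.
  constraint 4 holds since a3 - a2 = 5.
  constraint 8 holds since a2 + a1 = 4.
The rest check out directly.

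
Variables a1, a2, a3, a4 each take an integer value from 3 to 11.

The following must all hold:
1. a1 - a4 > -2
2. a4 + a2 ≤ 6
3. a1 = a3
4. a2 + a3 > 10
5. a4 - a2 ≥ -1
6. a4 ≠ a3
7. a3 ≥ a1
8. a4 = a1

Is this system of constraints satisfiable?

Unsatisfiable

From constraints 3 and 8, a4 = a1 = a3, so a4 = a3. But constraint 6 says a4 ≠ a3. Contradiction.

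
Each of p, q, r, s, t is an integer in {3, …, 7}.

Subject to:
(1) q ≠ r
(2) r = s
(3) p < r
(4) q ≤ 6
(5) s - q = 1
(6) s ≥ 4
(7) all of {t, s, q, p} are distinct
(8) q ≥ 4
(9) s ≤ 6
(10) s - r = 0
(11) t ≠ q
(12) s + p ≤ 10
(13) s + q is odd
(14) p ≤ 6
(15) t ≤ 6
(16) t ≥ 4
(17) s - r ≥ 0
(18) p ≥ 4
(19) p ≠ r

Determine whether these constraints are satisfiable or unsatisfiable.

Constraints 4, 6, 8, 9, 14, 15, 16, and 18 confine each of t, s, q, p to the 3 values {4, …, 6}.
Constraint 7 requires all 4 of them to be distinct, but only 3 values are available — impossible by the pigeonhole principle.

Unsatisfiable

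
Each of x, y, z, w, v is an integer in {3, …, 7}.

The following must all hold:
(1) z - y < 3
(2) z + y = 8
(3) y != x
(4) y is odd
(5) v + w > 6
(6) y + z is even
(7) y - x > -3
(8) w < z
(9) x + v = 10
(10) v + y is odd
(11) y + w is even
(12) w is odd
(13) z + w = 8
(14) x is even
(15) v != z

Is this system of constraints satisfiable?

One satisfying assignment is x = 4, y = 3, z = 5, w = 3, v = 6.
For the less obvious constraints — constraint 1: z - y = 2; constraint 2: z + y = 8 — and the others hold by inspection.

Satisfiable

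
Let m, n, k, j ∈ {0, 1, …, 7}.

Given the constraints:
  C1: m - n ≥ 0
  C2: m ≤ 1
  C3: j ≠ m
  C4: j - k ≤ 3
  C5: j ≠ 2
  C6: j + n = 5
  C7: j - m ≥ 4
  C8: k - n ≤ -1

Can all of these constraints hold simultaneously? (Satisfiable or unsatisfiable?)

Unsatisfiable

Constraints 1, 4, 7, and 8 give n − k ≥ 1, k − j ≥ -3, j − m ≥ 4, m − n ≥ 0.
Adding all 4 inequalities: the left sides telescope to 0, and the right sides sum to 1 + (-3) + 4 + 0 = 2. So 0 ≥ 2, which is false.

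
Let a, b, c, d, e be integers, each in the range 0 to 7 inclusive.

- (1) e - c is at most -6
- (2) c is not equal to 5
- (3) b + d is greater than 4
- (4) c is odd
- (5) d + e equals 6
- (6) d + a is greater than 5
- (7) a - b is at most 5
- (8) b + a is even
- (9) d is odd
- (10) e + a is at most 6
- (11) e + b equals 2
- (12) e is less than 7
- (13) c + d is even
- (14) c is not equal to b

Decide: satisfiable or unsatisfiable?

Satisfiable

Take a = 3, b = 1, c = 7, d = 5, e = 1. Then constraint 1: e - c = -6; constraint 3: b + d = 6; constraint 5: d + e = 6, and every other listed constraint is also met.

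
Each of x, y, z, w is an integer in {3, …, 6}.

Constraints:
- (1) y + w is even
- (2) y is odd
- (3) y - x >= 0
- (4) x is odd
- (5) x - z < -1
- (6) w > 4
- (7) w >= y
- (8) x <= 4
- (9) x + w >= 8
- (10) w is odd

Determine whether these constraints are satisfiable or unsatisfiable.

The assignment x = 3, y = 3, z = 6, w = 5 works:
  constraint 3 holds since y - x = 0.
  constraint 5 holds since x - z = -3.
The rest check out directly.

Satisfiable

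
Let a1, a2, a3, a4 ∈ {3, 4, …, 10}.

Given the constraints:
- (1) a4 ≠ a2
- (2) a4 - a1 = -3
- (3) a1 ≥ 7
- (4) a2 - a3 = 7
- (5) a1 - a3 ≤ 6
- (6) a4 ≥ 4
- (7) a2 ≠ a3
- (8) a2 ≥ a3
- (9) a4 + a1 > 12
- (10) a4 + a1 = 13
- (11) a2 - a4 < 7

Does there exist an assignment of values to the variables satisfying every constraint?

Satisfiable

Setting (a1, a2, a3, a4) = (8, 10, 3, 5) satisfies everything: constraint 2: a4 - a1 = -3; constraint 4: a2 - a3 = 7, and the others follow.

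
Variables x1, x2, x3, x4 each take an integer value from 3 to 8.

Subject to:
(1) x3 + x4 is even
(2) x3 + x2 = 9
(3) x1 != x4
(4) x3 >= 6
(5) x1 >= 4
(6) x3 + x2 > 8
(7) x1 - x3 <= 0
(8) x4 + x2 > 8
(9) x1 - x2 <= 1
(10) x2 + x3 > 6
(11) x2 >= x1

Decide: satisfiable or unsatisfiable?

Unsatisfiable

From constraint 4: x3 ≥ 6. From constraints 5 and 11: x2 ≥ x1 ≥ 4. Hence x3 + x2 ≥ 10. But constraint 2 requires x3 + x2 = 9, and 9 < 10. Contradiction.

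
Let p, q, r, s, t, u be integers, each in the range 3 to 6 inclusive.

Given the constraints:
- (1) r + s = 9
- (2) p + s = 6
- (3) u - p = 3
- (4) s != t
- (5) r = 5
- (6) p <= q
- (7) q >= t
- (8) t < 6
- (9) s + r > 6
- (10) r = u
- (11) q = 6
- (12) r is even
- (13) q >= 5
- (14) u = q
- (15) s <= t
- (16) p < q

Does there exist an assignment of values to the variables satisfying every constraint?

Constraint 5 fixes r = 5 and constraint 11 fixes q = 6. Constraints 10 and 14 give r = u = q, so r = q. But 5 ≠ 6 — contradiction.

Unsatisfiable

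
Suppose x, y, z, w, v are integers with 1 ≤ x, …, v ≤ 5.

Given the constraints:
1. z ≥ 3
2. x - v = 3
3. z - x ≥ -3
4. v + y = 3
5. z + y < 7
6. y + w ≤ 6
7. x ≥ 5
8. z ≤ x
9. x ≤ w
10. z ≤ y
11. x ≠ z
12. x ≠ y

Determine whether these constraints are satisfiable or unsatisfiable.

Unsatisfiable

From constraints 1 and 10: y ≥ z ≥ 3. From constraints 7 and 9: w ≥ x ≥ 5. Hence y + w ≥ 8. But constraint 6 requires y + w ≤ 6, and 6 < 8. Contradiction.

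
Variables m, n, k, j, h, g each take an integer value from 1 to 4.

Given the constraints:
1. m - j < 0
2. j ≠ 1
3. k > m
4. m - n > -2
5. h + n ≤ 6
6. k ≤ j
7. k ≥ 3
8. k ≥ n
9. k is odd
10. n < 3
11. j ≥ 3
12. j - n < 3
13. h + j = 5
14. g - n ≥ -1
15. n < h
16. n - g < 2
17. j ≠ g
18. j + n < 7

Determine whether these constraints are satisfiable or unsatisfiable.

Setting (m, n, k, j, h, g) = (1, 1, 3, 3, 2, 1) satisfies everything: constraint 1: m - j = -2; constraint 4: m - n = 0; constraint 5: h + n = 3, and the others follow.

Satisfiable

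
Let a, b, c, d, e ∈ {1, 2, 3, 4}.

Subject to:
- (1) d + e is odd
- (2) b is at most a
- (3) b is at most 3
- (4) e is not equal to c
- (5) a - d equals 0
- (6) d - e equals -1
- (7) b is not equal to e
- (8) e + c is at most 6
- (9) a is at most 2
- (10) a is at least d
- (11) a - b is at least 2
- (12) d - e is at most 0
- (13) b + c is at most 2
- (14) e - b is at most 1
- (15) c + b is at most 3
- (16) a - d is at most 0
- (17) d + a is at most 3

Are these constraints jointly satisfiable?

Constraints 11, 12, 14, and 16 give b − e ≥ -1, e − d ≥ 0, d − a ≥ 0, a − b ≥ 2.
Adding all 4 inequalities: the left sides telescope to 0, and the right sides sum to (-1) + 0 + 0 + 2 = 1. So 0 ≥ 1, which is false.

Unsatisfiable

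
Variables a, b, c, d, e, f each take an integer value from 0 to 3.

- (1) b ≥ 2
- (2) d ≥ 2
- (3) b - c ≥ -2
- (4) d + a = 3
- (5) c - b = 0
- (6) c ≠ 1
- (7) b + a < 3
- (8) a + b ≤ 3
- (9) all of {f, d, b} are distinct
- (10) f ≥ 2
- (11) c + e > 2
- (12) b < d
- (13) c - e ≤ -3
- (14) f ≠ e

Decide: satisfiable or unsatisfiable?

Unsatisfiable

Constraints 1, 2, and 10 confine each of f, d, b to the 2 values {2, 3} (the domain already gives each ≤ 3).
Constraint 9 requires all 3 of them to be distinct, but only 2 values are available — impossible by the pigeonhole principle.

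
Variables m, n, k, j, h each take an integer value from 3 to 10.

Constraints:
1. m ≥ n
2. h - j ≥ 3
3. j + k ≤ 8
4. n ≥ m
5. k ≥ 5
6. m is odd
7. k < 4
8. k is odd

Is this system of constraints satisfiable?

Unsatisfiable

From constraint 5: k ≥ 5. From constraint 7: k ≤ 3. But 3 < 5, so no value of k works.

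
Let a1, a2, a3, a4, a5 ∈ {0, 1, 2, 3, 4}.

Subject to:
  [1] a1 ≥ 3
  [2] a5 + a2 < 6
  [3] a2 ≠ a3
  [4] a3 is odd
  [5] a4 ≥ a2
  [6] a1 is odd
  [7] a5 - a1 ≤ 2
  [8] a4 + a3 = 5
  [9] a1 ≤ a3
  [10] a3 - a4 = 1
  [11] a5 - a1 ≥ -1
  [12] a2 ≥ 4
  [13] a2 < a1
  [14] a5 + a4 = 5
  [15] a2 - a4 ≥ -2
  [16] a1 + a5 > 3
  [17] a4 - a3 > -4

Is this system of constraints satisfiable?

Unsatisfiable

From constraints 5 and 12: a4 ≥ a2 ≥ 4. From constraints 1 and 9: a3 ≥ a1 ≥ 3. Hence a4 + a3 ≥ 7. But constraint 8 requires a4 + a3 = 5, and 5 < 7. Contradiction.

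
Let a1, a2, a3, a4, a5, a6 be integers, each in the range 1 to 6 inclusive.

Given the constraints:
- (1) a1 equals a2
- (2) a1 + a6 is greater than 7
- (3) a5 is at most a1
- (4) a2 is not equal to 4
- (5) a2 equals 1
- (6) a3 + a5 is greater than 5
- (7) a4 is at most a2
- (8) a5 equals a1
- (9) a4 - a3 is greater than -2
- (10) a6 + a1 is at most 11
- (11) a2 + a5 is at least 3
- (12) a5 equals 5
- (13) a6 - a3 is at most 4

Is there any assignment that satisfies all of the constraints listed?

Constraint 12 fixes a5 = 5 and constraint 5 fixes a2 = 1. Constraints 1 and 8 give a5 = a1 = a2, so a5 = a2. But 5 ≠ 1 — contradiction.

Unsatisfiable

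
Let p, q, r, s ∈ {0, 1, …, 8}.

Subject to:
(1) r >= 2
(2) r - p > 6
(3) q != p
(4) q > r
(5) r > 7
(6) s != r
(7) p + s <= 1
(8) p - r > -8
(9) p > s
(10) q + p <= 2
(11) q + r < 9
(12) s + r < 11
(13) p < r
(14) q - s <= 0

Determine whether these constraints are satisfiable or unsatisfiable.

Constraints 4, 9, 13, and 14 give s < p, p < r, r < q, q ≤ s. Chaining: s < p < r < q ≤ s, which forces s < s — impossible.

Unsatisfiable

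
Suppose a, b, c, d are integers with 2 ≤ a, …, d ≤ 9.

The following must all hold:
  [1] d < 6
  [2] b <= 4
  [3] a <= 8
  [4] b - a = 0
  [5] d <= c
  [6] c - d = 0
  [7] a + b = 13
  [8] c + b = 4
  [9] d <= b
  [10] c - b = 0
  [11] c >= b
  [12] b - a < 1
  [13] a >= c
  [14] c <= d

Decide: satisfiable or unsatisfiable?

Unsatisfiable

From constraint 3: a ≤ 8. From constraint 2: b ≤ 4. Hence a + b ≤ 12. But constraint 7 requires a + b = 13, and 13 > 12. Contradiction.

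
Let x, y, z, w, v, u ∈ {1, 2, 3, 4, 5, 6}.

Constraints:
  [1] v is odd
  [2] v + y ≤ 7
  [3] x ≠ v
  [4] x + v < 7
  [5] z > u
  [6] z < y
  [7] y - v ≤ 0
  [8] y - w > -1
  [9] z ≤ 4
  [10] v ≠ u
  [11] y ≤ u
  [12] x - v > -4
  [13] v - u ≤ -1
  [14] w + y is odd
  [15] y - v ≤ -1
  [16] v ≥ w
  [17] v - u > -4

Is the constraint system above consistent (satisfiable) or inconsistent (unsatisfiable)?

Constraints 5, 6, 13, and 15 give v < u, u < z, z < y, y < v. Chaining: v < u < z < y < v, which forces v < v — impossible.

Unsatisfiable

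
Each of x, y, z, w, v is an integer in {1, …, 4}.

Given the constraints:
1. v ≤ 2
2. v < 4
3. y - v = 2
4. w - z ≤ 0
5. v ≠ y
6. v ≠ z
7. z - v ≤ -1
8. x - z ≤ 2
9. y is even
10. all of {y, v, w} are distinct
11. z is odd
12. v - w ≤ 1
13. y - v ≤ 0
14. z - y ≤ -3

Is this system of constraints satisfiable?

Constraints 4, 12, 13, and 14 give z − w ≥ 0, w − v ≥ -1, v − y ≥ 0, y − z ≥ 3.
Adding all 4 inequalities: the left sides telescope to 0, and the right sides sum to 0 + (-1) + 0 + 3 = 2. So 0 ≥ 2, which is false.

Unsatisfiable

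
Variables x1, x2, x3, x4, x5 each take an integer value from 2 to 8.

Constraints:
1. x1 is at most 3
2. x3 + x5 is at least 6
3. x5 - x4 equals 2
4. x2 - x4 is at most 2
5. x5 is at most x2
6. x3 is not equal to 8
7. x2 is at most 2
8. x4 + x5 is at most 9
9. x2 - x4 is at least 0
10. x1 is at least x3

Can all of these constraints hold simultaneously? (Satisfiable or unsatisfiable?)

From constraints 1 and 10: x3 ≤ x1 ≤ 3. From constraints 5 and 7: x5 ≤ x2 ≤ 2. Hence x3 + x5 ≤ 5. But constraint 2 requires x3 + x5 ≥ 6, and 6 > 5. Contradiction.

Unsatisfiable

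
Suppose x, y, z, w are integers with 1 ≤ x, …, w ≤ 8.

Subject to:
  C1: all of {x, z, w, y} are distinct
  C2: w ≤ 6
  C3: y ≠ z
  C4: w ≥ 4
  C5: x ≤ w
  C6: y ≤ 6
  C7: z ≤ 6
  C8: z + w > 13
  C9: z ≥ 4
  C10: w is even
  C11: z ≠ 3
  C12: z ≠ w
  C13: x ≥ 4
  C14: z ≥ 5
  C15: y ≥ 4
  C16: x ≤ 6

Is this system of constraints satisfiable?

Unsatisfiable

Constraints 2, 4, 6, 7, 9, 13, 15, and 16 confine each of x, z, w, y to the 3 values {4, …, 6}.
Constraint 1 requires all 4 of them to be distinct, but only 3 values are available — impossible by the pigeonhole principle.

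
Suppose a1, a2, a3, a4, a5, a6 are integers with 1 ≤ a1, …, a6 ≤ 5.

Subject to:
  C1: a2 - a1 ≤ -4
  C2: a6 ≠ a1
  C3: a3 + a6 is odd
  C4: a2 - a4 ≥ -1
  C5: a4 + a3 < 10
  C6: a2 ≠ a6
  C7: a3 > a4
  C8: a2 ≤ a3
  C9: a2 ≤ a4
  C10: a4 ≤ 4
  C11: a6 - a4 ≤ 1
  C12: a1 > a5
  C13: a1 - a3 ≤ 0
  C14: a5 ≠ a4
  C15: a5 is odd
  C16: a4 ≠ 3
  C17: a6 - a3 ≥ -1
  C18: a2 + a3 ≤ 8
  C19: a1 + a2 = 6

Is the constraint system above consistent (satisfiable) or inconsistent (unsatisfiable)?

Unsatisfiable

Constraints 1, 4, 11, 13, and 17 give a2 − a4 ≥ -1, a4 − a6 ≥ -1, a6 − a3 ≥ -1, a3 − a1 ≥ 0, a1 − a2 ≥ 4.
Adding all 5 inequalities: the left sides telescope to 0, and the right sides sum to (-1) + (-1) + (-1) + 0 + 4 = 1. So 0 ≥ 1, which is false.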